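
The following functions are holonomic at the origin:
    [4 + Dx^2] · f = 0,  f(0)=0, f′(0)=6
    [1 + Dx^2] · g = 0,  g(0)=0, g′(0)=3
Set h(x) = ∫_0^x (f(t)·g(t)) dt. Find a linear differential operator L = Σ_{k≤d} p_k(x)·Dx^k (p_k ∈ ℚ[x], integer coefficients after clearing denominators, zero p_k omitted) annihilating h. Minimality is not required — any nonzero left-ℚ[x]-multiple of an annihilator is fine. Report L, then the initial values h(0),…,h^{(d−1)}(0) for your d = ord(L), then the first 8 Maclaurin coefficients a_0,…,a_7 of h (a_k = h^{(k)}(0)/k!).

f: a_k = 0, 6, 0, -4, 0, 4/5, 0, -8/105, …
g: a_k = 0, 3, 0, -1/2, 0, 1/40, 0, -1/1680, …
Sym-product of L_f,L_g gives L₀ (≤ ord 4).
Integrate: L := L₀·Dx.
L = 9·Dx + 10·Dx^3 + Dx^5  (order 5).
h: a_k = 0, 0, 0, 6, 0, -3, 0, 13/20, …
ICs: h(0) = 0, h′(0) = 0, h′′(0) = 0, h′′′(0) = 36, h′′′′(0) = 0.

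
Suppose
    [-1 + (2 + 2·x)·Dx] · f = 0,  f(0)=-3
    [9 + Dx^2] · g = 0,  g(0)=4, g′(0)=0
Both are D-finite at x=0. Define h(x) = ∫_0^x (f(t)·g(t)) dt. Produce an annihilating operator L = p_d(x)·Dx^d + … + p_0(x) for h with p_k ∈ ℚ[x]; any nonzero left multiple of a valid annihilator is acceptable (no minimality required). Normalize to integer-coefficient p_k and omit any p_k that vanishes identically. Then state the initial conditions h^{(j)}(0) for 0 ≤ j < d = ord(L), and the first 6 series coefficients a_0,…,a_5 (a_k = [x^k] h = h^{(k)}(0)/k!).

f: a_k = -3, -3/2, 3/8, -3/16, 15/128, -21/256, …
g: a_k = 4, 0, -18, 0, 27/2, 0, …
f·g: L₀ = L_f ⊗_s L_g, ord ≤ 1·2.
h=∫h₀ ⇒ L = L₀·Dx.
L = (39 + 72·x + 36·x^2)·Dx + (-4 - 4·x)·Dx^2 + (4 + 8·x + 4·x^2)·Dx^3  (order 3).
h: a_k = 0, -12, -3, 37/2, 105/16, -1497/160, …
ICs: h(0) = 0, h′(0) = -12, h′′(0) = -6.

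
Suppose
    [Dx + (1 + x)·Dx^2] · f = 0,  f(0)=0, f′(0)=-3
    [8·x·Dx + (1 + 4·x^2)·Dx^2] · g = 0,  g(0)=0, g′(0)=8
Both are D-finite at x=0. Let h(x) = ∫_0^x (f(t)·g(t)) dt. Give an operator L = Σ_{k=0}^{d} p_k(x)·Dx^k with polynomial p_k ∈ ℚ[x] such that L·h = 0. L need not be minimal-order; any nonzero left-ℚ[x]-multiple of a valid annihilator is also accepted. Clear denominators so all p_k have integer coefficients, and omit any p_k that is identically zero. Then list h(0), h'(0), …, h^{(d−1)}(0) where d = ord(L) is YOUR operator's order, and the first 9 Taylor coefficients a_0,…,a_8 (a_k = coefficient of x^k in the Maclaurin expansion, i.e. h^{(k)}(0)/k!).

f: a_k = 0, -3, 3/2, -1, 3/4, -3/5, 1/2, -3/7, 3/8, …
g: a_k = 0, 8, 0, -32/3, 0, 128/5, 0, -512/7, 0, …
Product ⇒ symmetric product L₀, ord ≤ 4.
∫: right-multiply L₀ by Dx.
L = (288 + 560·x + 3584·x^2 + 8640·x^3 + 7680·x^4 + 3328·x^5 + 1024·x^7)·Dx^2 + (258 + 1840·x + 6992·x^2 + 19264·x^3 + 29440·x^4 + 23808·x^5 + 8960·x^6 + 3072·x^7 + 3584·x^8)·Dx^3 + (36 + 628·x + 2496·x^2 + 6192·x^3 + 12288·x^4 + 15936·x^5 + 12288·x^6 + 5376·x^7 + 3072·x^8 + 2048·x^9)·Dx^4 + (17 + 66·x + 241·x^2 + 608·x^3 + 1152·x^4 + 1728·x^5 + 2016·x^6 + 1536·x^7 + 768·x^8 + 512·x^9 + 256·x^10)·Dx^5  (order 5).
h: a_k = 0, 0, 0, -8, 3, 24/5, -5/3, -152/15, 43/10, …
ICs: h(0) = 0, h′(0) = 0, h′′(0) = 0, h′′′(0) = -48, h′′′′(0) = 72.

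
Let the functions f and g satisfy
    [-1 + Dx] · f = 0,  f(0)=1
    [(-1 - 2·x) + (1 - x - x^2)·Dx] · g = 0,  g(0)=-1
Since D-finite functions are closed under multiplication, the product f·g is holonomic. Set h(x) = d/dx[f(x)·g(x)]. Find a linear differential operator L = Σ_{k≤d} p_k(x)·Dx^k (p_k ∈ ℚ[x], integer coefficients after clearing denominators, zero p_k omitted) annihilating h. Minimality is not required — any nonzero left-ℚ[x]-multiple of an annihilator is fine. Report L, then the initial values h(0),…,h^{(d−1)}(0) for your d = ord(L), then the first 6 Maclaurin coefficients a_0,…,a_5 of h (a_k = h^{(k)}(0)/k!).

f: a_k = 1, 1, 1/2, 1/6, 1/24, 1/120, …
g: a_k = -1, -1, -2, -3, -5, -8, …
Sym-product of L_f,L_g gives L₀ (≤ ord 1).
h₀' ⇒ L via d/dx closure of L₀.
L = (7 + 6·x - x^2 - 2·x^3 + x^4) + (-2 + x + 4·x^2 - x^4)·Dx  (order 1).
h: a_k = -2, -7, -17, -221/6, -893/12, -17347/120, …
ICs: h(0) = -2.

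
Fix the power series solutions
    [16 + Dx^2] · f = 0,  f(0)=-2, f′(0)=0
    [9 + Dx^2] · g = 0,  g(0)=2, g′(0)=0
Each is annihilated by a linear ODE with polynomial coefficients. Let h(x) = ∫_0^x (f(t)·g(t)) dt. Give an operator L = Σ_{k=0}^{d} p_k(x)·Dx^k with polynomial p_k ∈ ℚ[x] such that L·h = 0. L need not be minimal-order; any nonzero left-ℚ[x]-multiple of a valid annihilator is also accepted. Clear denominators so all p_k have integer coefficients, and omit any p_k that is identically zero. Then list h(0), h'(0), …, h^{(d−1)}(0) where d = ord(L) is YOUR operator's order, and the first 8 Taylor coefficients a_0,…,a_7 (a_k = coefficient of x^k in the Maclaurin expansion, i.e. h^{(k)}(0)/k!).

f: a_k = -2, 0, 16, 0, -64/3, 0, 512/45, 0, …
g: a_k = 2, 0, -9, 0, 27/4, 0, -81/40, 0, …
Product ⇒ symmetric product L₀, ord ≤ 4.
h=∫h₀ ⇒ L = L₀·Dx.
L = 49·Dx + 50·Dx^3 + Dx^5  (order 5).
h: a_k = 0, -4, 0, 50/3, 0, -1201/30, 0, 11765/252, …
ICs: h(0) = 0, h′(0) = -4, h′′(0) = 0, h′′′(0) = 100, h′′′′(0) = 0.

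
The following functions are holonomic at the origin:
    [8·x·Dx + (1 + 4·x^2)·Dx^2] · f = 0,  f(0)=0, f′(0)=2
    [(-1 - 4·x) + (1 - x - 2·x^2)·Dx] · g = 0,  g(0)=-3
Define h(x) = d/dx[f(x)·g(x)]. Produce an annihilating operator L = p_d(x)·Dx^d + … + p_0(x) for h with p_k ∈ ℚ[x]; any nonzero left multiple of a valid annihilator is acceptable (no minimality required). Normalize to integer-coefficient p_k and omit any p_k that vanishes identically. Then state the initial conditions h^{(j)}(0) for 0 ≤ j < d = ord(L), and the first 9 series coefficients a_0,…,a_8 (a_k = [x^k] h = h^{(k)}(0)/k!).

L = (288·x^2 + 384·x^3 + 1152·x^4) + (5 + 24·x + 36·x^2 + 128·x^3 + 384·x^4 + 768·x^5)·Dx + (-1 - x - 12·x^2 + 12·x^3 - 8·x^4 + 64·x^5 + 96·x^6)·Dx^2  (order 2).
h: a_k = -6, -12, -30, -88, -306, -3156/5, -6046/5, -21456/7, -283278/35, …
ICs: h(0) = -6, h′(0) = -12.

f: a_k = 0, 2, 0, -8/3, 0, 32/5, 0, -128/7, 0, …
g: a_k = -3, -3, -9, -15, -33, -63, -129, -255, -513, …
h₀=f·g: eliminate ⇒ L₀, order ≤ 2·1.
Derive L from L₀ (diff closure).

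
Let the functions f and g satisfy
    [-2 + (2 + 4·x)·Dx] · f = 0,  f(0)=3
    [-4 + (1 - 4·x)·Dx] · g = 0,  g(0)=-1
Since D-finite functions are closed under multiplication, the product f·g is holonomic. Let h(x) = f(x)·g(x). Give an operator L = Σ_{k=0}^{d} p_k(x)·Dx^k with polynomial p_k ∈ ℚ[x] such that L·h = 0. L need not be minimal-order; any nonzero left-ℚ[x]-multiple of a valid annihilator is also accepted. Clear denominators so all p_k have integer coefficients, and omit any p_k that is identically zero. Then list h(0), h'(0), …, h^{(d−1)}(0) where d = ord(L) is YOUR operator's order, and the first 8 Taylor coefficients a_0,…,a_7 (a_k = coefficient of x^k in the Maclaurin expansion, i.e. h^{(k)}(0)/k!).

L = (5 + 4·x) + (-1 + 2·x + 8·x^2)·Dx  (order 1).
h: a_k = -3, -15, -117/2, -471/2, -7521/8, -30105/8, -240777/16, -963207/16, …
ICs: h(0) = -3.

f: a_k = 3, 3, -3/2, 3/2, -15/8, 21/8, -63/16, 99/16, …
g: a_k = -1, -4, -16, -64, -256, -1024, -4096, -16384, …
f·g: L₀ = L_f ⊗_s L_g, ord ≤ 1·1.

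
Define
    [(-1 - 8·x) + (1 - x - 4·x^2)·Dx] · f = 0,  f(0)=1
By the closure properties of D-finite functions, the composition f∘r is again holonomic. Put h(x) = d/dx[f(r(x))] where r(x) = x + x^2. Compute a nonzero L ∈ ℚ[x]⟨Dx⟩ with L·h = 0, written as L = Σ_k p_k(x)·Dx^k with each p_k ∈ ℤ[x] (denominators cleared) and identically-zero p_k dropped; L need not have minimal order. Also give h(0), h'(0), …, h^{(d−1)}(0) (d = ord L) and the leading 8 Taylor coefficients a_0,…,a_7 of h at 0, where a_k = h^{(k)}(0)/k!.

f: a_k = 1, 1, 5, 9, 29, 65, 181, 441, …
f∘r: x↦r, Dx↦Dx/r' in L_f ⇒ L₀.
Derive L from L₀ (diff closure).
L = (12 + 78·x + 246·x^2 + 656·x^3 + 1128·x^4 + 960·x^5 + 320·x^6) + (-1 - 9·x - 9·x^2 + 66·x^3 + 220·x^4 + 312·x^5 + 224·x^6 + 64·x^7)·Dx  (order 1).
h: a_k = 1, 12, 57, 244, 1040, 4134, 16051, 61168, …
ICs: h(0) = 1.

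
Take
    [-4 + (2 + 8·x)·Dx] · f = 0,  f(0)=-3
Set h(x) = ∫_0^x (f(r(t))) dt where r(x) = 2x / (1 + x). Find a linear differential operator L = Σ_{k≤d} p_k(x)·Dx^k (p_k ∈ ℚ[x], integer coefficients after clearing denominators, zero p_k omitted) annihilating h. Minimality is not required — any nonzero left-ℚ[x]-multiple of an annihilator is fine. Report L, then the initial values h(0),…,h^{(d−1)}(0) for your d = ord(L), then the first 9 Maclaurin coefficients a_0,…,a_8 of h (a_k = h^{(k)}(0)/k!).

f: a_k = -3, -6, 6, -12, 30, -84, 252, -792, 2574, …
L₀ from L_f via x↦r, Dx↦r'^{-1}Dx.
h=∫h₀ ⇒ L = L₀·Dx.
L = -4·Dx + (1 + 10·x + 9·x^2)·Dx^2  (order 2).
h: a_k = 0, -3, -6, 12, -39, 852/5, -882, 35460/7, -62415/2, …
ICs: h(0) = 0, h′(0) = -3.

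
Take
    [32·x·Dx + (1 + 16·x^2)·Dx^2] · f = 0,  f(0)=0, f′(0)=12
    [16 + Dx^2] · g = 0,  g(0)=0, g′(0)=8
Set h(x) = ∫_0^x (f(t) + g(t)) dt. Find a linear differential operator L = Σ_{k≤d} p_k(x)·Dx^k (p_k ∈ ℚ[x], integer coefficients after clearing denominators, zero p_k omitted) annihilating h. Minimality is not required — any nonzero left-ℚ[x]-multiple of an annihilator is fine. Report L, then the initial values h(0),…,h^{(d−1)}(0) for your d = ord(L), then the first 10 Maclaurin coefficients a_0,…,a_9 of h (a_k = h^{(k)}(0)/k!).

f: a_k = 0, 12, 0, -64, 0, 3072/5, 0, -49152/7, 0, 262144/3, …
g: a_k = 0, 8, 0, -64/3, 0, 256/15, 0, -2048/315, 0, 4096/2835, …
Sum ⇒ L₀ = lclm(L_f,L_g) in ℚ(x)⟨Dx⟩.
h=∫₀ˣh₀: take L = L₀·Dx.
L = (-5632·x + 114688·x^3 + 131072·x^5)·Dx^2 + (-16 + 1792·x^2 + 36864·x^4 + 65536·x^6)·Dx^3 + (-352·x + 7168·x^3 + 8192·x^5)·Dx^4 + (-1 + 112·x^2 + 2304·x^4 + 4096·x^6)·Dx^5  (order 5).
h: a_k = 0, 0, 10, 0, -64/3, 0, 4736/45, 0, -276736/315, 0, …
ICs: h(0) = 0, h′(0) = 0, h′′(0) = 20, h′′′(0) = 0, h′′′′(0) = -512.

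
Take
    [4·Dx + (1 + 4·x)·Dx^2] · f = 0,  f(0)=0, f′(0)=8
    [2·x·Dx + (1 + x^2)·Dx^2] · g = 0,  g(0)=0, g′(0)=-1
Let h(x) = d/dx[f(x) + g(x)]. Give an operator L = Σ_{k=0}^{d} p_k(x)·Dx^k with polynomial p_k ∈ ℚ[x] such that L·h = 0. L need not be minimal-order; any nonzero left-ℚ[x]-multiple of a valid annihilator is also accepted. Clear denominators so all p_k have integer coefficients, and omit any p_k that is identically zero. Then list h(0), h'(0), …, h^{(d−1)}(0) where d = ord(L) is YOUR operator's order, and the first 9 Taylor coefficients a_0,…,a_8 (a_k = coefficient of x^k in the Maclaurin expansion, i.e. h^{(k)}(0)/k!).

L = (-4 - 48·x + 12·x^2 + 16·x^3) + (-17 - 8·x - 45·x^2 + 24·x^3 + 32·x^4)·Dx + (-2 - 7·x + 4·x^2 + x^3 + 6·x^4 + 8·x^5)·Dx^2  (order 2).
h: a_k = 7, -32, 129, -512, 2047, -8192, 32769, -131072, 524287, …
ICs: h(0) = 7, h′(0) = -32.

f: a_k = 0, 8, -16, 128/3, -128, 2048/5, -4096/3, 32768/7, -16384, …
g: a_k = 0, -1, 0, 1/3, 0, -1/5, 0, 1/7, 0, …
L₀ := lclm(L_f,L_g); ord L₀ ≤ 2+2.
Differentiate: ansatz ord ≤ ord L₀ ⇒ L.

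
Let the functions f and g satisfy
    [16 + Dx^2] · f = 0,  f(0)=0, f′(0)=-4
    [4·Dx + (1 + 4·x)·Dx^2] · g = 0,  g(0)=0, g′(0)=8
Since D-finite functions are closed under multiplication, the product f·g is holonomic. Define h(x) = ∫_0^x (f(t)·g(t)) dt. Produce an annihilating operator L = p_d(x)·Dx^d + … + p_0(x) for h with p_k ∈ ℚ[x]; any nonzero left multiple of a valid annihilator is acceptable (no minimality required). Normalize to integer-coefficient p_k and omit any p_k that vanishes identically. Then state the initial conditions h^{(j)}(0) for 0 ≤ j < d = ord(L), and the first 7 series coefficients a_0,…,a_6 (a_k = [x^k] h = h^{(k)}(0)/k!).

f: a_k = 0, -4, 0, 32/3, 0, -128/15, 0, …
g: a_k = 0, 8, -16, 128/3, -128, 2048/5, -4096/3, …
h₀=f·g: eliminate ⇒ L₀, order ≤ 2·2.
h=∫h₀ ⇒ L = L₀·Dx.
L = (-768 + 6144·x + 77824·x^2 + 262144·x^3 + 262144·x^4)·Dx + (256 + 5120·x + 24576·x^2 + 32768·x^3)·Dx^2 + (1280·x + 10752·x^2 + 32768·x^3 + 32768·x^4)·Dx^3 + (16 + 320·x + 1536·x^2 + 2048·x^3)·Dx^4 + (3 + 56·x + 368·x^2 + 1024·x^3 + 1024·x^4)·Dx^5  (order 5).
h: a_k = 0, 0, 0, -32/3, 16, -256/15, 512/9, …
ICs: h(0) = 0, h′(0) = 0, h′′(0) = 0, h′′′(0) = -64, h′′′′(0) = 384.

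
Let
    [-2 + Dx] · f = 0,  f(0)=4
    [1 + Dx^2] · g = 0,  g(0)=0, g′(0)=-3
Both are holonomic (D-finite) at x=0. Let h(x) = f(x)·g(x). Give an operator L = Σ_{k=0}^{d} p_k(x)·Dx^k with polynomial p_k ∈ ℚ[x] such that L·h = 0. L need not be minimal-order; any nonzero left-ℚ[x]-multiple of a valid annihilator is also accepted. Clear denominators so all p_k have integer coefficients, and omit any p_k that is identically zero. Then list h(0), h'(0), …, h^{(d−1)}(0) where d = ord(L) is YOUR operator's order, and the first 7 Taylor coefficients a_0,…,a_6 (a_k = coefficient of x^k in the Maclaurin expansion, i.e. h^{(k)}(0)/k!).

f: a_k = 4, 8, 8, 16/3, 8/3, 16/15, 16/45, …
g: a_k = 0, -3, 0, 1/2, 0, -1/40, 0, …
L₀ := L_f ⊗_s L_g (sym. prod.), ord ≤ 2.
L = 5 - 4·Dx + Dx^2  (order 2).
h: a_k = 0, -12, -24, -22, -12, -41/10, -11/15, …
ICs: h(0) = 0, h′(0) = -12.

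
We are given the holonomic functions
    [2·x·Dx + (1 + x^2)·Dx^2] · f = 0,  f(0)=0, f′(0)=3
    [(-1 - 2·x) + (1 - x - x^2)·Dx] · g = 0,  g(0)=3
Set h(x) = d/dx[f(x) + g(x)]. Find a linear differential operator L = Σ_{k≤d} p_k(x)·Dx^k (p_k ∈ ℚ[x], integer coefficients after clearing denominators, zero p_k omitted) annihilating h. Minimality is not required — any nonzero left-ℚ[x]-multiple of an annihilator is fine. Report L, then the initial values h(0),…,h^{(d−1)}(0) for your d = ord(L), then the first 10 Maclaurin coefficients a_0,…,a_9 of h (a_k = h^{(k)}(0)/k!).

f: a_k = 0, 3, 0, -1, 0, 3/5, 0, -3/7, 0, 1/3, …
g: a_k = 3, 3, 6, 9, 15, 24, 39, 63, 102, 165, …
f+g: L₀ = lclm(L_f,L_g), ord ≤ 2+1.
h₀' ⇒ L via d/dx closure of L₀.
L = (4 - 16·x - 64·x^2 - 72·x^3 - 66·x^4 - 6·x^6) + (-10 - 24·x - 28·x^2 - 60·x^3 - 65·x^4 - 50·x^5 - 3·x^6 - 6·x^7)·Dx + (2 + 2·x + 2·x^2 - 8·x^3 - 5·x^4 - 11·x^5 - 6·x^6 - x^7 - x^8)·Dx^2  (order 2).
h: a_k = 6, 12, 24, 60, 123, 234, 438, 816, 1488, 2670, …
ICs: h(0) = 6, h′(0) = 12.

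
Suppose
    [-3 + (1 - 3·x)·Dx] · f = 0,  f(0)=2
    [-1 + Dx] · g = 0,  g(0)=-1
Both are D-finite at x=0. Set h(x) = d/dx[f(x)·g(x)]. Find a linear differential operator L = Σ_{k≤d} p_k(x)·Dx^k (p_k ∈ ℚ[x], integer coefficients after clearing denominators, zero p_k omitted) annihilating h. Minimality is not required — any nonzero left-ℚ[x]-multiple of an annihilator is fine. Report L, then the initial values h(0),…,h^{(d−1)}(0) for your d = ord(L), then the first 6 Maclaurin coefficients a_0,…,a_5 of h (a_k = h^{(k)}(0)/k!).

f: a_k = 2, 6, 18, 54, 162, 486, …
g: a_k = -1, -1, -1/2, -1/6, -1/24, -1/120, …
Sym-product of L_f,L_g gives L₀ (≤ ord 1).
Derive L from L₀ (diff closure).
L = (25 - 24·x + 9·x^2) + (-4 + 15·x - 9·x^2)·Dx  (order 1).
h: a_k = -8, -50, -226, -2713/3, -10174/3, -732529/60, …
ICs: h(0) = -8.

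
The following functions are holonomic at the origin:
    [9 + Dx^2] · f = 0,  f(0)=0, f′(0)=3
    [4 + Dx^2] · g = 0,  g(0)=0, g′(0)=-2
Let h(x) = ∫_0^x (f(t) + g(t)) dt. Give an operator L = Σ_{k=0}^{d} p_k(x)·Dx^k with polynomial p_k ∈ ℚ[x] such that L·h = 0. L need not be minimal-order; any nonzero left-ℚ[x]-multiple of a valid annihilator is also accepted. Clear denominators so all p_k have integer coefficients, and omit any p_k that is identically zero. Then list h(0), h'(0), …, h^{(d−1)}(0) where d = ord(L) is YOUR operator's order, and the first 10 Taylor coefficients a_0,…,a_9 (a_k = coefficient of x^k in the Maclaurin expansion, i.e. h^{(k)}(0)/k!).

L = 36·Dx + 13·Dx^3 + Dx^5  (order 5).
h: a_k = 0, 0, 1/2, 0, -19/24, 0, 211/720, 0, -2059/40320, 0, …
ICs: h(0) = 0, h′(0) = 0, h′′(0) = 1, h′′′(0) = 0, h′′′′(0) = -19.

f: a_k = 0, 3, 0, -9/2, 0, 81/40, 0, -243/560, 0, 243/4480, …
g: a_k = 0, -2, 0, 4/3, 0, -4/15, 0, 8/315, 0, -4/2835, …
L₀ := lclm(L_f,L_g); ord L₀ ≤ 2+2.
h=∫h₀ ⇒ L = L₀·Dx.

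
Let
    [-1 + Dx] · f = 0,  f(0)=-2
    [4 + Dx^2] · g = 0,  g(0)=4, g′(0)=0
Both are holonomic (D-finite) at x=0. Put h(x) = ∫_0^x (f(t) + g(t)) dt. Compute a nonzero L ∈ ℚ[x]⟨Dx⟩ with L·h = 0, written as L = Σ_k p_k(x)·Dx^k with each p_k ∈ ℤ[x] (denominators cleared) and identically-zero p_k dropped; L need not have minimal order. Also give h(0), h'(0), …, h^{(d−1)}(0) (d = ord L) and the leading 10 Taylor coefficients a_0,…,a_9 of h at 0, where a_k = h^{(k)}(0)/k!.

f: a_k = -2, -2, -1, -1/3, -1/12, -1/60, -1/360, -1/2520, -1/20160, -1/181440, …
g: a_k = 4, 0, -8, 0, 8/3, 0, -16/45, 0, 8/315, 0, …
Weyl lclm of L_f,L_g ⇒ L₀ (ord ≤ 3).
Integrate: L := L₀·Dx.
L = -4·Dx + 4·Dx^2 - Dx^3 + Dx^4  (order 4).
h: a_k = 0, 2, -1, -3, -1/12, 31/60, -1/360, -43/840, -1/20160, 73/25920, …
ICs: h(0) = 0, h′(0) = 2, h′′(0) = -2, h′′′(0) = -18.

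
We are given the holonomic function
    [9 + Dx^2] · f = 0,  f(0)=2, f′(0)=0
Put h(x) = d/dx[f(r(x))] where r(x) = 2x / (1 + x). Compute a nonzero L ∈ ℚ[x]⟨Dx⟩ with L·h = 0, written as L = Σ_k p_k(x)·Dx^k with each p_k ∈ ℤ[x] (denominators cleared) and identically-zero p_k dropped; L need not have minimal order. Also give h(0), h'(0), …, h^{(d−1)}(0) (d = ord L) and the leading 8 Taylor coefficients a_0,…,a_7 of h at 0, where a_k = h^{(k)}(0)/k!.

f: a_k = 2, 0, -9, 0, 27/4, 0, -81/40, 0, …
h₀=f(r): pull back L_f along r ⇒ L₀.
h=h₀': d/dx-closure on L₀ ⇒ L.
L = (42 + 12·x + 6·x^2) + (6 + 18·x + 18·x^2 + 6·x^3)·Dx + (1 + 4·x + 6·x^2 + 4·x^3 + x^4)·Dx^2  (order 2).
h: a_k = 0, -72, 216, 0, -1440, 23112/5, -40824/5, 49824/7, …
ICs: h(0) = 0, h′(0) = -72.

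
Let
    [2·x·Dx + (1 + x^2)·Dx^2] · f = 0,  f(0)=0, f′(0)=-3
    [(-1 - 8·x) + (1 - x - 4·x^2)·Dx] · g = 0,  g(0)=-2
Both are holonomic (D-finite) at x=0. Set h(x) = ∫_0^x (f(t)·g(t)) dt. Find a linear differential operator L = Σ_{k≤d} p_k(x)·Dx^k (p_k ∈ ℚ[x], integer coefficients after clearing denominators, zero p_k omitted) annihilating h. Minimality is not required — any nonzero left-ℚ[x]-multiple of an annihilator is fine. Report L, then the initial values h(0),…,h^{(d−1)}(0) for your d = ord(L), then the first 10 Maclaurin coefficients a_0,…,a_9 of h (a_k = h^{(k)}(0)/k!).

f: a_k = 0, -3, 0, 1, 0, -3/5, 0, 3/7, 0, -1/3, …
g: a_k = -2, -2, -10, -18, -58, -130, -362, -882, -2330, -5858, …
h₀=f·g: eliminate ⇒ L₀, order ≤ 2·1.
h=∫₀ˣh₀: take L = L₀·Dx.
L = (8 + 2·x + 24·x^2)·Dx + (2 + 14·x + 4·x^2 + 24·x^3)·Dx^2 + (-1 + x + 3·x^2 + x^3 + 4·x^4)·Dx^3  (order 3).
h: a_k = 0, 0, 3, 2, 7, 52/5, 413/15, 1866/35, 904/7, 88408/315, …
ICs: h(0) = 0, h′(0) = 0, h′′(0) = 6.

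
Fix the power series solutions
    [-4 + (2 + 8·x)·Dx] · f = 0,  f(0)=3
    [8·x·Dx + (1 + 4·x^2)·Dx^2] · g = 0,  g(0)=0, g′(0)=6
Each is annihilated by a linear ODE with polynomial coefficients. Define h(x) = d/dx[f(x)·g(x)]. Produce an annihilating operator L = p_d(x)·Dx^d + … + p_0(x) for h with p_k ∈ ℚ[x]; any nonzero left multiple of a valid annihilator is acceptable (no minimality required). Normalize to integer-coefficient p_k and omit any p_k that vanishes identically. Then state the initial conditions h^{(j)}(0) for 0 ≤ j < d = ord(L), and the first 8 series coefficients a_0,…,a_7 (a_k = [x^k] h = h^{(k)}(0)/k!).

f: a_k = 3, 6, -6, 12, -30, 84, -252, 792, …
g: a_k = 0, 6, 0, -8, 0, 96/5, 0, -384/7, …
L₀ := L_f ⊗_s L_g (sym. prod.), ord ≤ 2.
Derive L from L₀ (diff closure).
L = (-4 + 160·x + 320·x^2 - 384·x^3 - 192·x^4) + (16 + 120·x + 432·x^2 + 544·x^3 - 1344·x^4 - 768·x^5)·Dx + (3 + 20·x + 24·x^2 - 16·x^3 - 16·x^4 - 384·x^5 - 256·x^6)·Dx^2  (order 2).
h: a_k = 18, 72, -180, 96, -372, 15696/5, -54312/5, 1114752/35, …
ICs: h(0) = 18, h′(0) = 72.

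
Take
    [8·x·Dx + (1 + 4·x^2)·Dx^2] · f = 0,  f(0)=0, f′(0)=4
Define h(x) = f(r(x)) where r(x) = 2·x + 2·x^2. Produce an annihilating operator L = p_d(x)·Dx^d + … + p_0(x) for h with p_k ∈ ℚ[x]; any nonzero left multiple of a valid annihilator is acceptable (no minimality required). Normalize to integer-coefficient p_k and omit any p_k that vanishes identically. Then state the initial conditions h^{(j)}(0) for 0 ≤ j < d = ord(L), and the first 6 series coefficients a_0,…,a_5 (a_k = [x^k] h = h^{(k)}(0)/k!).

f: a_k = 0, 4, 0, -16/3, 0, 64/5, …
f∘r: x↦r, Dx↦Dx/r' in L_f ⇒ L₀.
L = (-2 + 32·x + 128·x^2 + 192·x^3 + 96·x^4)·Dx + (1 + 2·x + 16·x^2 + 64·x^3 + 80·x^4 + 32·x^5)·Dx^2  (order 2).
h: a_k = 0, 8, 8, -128/3, -128, 1408/5, …
ICs: h(0) = 0, h′(0) = 8.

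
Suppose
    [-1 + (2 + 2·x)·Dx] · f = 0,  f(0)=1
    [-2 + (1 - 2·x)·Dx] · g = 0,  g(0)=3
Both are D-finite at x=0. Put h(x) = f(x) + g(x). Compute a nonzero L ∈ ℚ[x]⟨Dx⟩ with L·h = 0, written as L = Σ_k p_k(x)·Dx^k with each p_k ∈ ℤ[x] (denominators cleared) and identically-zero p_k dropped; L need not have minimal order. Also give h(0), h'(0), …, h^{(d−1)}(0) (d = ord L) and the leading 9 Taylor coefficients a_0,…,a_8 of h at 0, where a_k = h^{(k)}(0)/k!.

f: a_k = 1, 1/2, -1/8, 1/16, -5/128, 7/256, -21/1024, 33/2048, -429/32768, …
g: a_k = 3, 6, 12, 24, 48, 96, 192, 384, 768, …
f+g: L₀ = lclm(L_f,L_g), ord ≤ 1+1.
L = (6 + 4·x) + (-11 - 20·x - 12·x^2)·Dx + (2 + 2·x - 8·x^2 - 8·x^3)·Dx^2  (order 2).
h: a_k = 4, 13/2, 95/8, 385/16, 6139/128, 24583/256, 196587/1024, 786465/2048, 25165395/32768, …
ICs: h(0) = 4, h′(0) = 13/2.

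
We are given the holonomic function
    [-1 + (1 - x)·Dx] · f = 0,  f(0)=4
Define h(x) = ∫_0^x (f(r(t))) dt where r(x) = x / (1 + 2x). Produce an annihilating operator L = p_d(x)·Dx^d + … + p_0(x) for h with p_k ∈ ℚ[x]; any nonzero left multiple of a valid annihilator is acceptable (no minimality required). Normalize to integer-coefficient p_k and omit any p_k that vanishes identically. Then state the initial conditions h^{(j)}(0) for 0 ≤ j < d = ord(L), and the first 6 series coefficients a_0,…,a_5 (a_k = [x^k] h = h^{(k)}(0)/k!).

L = -Dx + (1 + 3·x + 2·x^2)·Dx^2  (order 2).
h: a_k = 0, 4, 2, -4/3, 1, -4/5, …
ICs: h(0) = 0, h′(0) = 4.

f: a_k = 4, 4, 4, 4, 4, 4, …
Change of var in L_f (x↦r) gives L₀.
h=∫h₀ ⇒ L = L₀·Dx.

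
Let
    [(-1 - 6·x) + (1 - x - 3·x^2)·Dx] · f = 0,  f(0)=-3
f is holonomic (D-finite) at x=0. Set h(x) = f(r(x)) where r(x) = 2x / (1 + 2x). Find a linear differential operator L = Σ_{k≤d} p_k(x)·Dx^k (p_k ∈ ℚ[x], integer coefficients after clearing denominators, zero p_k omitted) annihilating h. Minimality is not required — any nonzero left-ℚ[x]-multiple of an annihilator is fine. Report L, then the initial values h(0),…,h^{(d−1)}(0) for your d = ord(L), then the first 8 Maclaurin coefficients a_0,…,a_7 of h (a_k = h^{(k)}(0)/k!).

L = (2 + 28·x) + (-1 - 4·x + 8·x^2 + 24·x^3)·Dx  (order 1).
h: a_k = -3, -6, -36, 0, -432, 864, -6912, 24192, …
ICs: h(0) = -3.

f: a_k = -3, -3, -12, -21, -57, -120, -291, -651, …
h₀=f(r): pull back L_f along r ⇒ L₀.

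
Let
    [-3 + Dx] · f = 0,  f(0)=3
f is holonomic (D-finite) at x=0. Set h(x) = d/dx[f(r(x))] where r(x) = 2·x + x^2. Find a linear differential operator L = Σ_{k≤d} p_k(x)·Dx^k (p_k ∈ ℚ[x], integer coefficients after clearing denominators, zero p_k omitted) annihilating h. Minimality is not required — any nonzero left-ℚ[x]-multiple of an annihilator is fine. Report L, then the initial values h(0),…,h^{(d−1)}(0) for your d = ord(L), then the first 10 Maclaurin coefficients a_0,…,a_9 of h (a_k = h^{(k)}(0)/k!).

f: a_k = 3, 9, 27/2, 27/2, 81/8, 243/40, 243/80, 729/560, 2187/4480, 729/4480, …
Substitute x→r, Dx→(1/r')Dx; clear ⇒ L₀.
Derive L from L₀ (diff closure).
L = (7 + 12·x + 6·x^2) + (-1 - x)·Dx  (order 1).
h: a_k = 18, 126, 486, 1350, 2997, 28107/5, 46089/5, 473283/35, 72171/4, 3103839/140, …
ICs: h(0) = 18.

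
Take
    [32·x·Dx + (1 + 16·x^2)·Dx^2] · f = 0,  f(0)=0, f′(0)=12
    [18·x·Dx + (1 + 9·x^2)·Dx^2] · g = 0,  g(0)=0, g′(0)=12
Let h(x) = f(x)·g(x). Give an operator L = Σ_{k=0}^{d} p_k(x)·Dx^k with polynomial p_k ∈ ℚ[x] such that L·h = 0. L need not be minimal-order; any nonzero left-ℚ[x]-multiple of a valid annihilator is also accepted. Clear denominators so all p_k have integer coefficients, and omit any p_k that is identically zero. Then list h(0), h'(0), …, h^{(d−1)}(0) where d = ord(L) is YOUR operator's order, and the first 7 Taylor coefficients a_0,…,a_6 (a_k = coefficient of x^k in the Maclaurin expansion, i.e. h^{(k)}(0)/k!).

f: a_k = 0, 12, 0, -64, 0, 3072/5, 0, …
g: a_k = 0, 12, 0, -36, 0, 972/5, 0, …
h₀=f·g: eliminate ⇒ L₀, order ≤ 2·2.
L = (-3456·x - 144000·x^3 - 1327104·x^5 + 4147200·x^7 + 71663616·x^9)·Dx + (-100 - 11532·x^2 - 259200·x^4 - 1161216·x^6 + 14515200·x^8 + 107495424·x^10)·Dx^2 + (-200·x - 7880·x^3 - 86400·x^5 + 194112·x^7 + 8294400·x^9 + 35831808·x^11)·Dx^3 + (-1 - 50·x^2 - 769·x^4 + 110736·x^8 + 1036800·x^10 + 2985984·x^12)·Dx^4  (order 4).
h: a_k = 0, 0, 144, 0, -1200, 0, 60048/5, …
ICs: h(0) = 0, h′(0) = 0, h′′(0) = 288, h′′′(0) = 0.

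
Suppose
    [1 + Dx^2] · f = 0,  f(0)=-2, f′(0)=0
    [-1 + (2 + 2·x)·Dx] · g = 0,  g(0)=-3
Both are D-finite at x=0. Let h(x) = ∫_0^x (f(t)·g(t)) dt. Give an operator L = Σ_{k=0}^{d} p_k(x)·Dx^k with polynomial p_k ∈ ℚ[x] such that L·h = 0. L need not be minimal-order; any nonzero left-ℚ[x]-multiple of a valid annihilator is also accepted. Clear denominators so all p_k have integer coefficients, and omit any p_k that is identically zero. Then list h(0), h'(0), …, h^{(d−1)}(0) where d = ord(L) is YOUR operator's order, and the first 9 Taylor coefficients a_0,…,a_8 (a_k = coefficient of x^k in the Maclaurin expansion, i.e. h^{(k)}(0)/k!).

f: a_k = -2, 0, 1, 0, -1/12, 0, 1/360, 0, -1/20160, …
g: a_k = -3, -3/2, 3/8, -3/16, 15/128, -21/256, 63/1024, -99/2048, 1287/32768, …
Sym-product of L_f,L_g gives L₀ (≤ ord 2).
Integrate: L := L₀·Dx.
L = (7 + 8·x + 4·x^2)·Dx + (-4 - 4·x)·Dx^2 + (4 + 8·x + 4·x^2)·Dx^3  (order 3).
h: a_k = 0, 6, 3/2, -5/4, -9/32, 5/64, 13/768, -349/53760, 401/122880, …
ICs: h(0) = 0, h′(0) = 6, h′′(0) = 3.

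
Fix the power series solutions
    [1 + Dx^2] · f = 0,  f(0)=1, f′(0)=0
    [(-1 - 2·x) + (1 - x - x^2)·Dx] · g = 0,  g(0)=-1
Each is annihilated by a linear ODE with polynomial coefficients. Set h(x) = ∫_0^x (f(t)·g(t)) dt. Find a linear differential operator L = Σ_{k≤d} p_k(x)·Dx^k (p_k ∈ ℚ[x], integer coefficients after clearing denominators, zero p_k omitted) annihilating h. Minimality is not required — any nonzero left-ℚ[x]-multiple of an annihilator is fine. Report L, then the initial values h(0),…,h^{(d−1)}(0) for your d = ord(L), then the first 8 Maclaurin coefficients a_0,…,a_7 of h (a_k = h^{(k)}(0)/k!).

f: a_k = 1, 0, -1/2, 0, 1/24, 0, -1/720, 0, …
g: a_k = -1, -1, -2, -3, -5, -8, -13, -21, …
h₀=f·g: eliminate ⇒ L₀, order ≤ 2·1.
h=∫h₀ ⇒ L = L₀·Dx.
L = (1 + x + x^2)·Dx + (2 + 4·x)·Dx^2 + (-1 + x + x^2)·Dx^3  (order 3).
h: a_k = 0, -1, -1/2, -1/2, -5/8, -97/120, -157/144, -7619/5040, …
ICs: h(0) = 0, h′(0) = -1, h′′(0) = -1.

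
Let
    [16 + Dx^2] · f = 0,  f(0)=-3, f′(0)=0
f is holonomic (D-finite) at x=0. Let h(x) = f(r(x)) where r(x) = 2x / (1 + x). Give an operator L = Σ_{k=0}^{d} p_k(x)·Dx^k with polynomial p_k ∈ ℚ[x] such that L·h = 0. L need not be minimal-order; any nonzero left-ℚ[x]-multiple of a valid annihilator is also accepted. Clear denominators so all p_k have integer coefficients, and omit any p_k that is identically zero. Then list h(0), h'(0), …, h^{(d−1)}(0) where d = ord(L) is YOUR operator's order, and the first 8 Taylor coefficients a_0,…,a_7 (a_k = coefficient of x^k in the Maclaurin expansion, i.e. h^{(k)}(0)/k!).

f: a_k = -3, 0, 24, 0, -32, 0, 256/15, 0, …
f∘r: x↦r, Dx↦Dx/r' in L_f ⇒ L₀.
L = 64 + (2 + 6·x + 6·x^2 + 2·x^3)·Dx + (1 + 4·x + 6·x^2 + 4·x^3 + x^4)·Dx^2  (order 2).
h: a_k = -3, 0, 96, -192, -224, 1664, -53216/15, 15552/5, …
ICs: h(0) = -3, h′(0) = 0.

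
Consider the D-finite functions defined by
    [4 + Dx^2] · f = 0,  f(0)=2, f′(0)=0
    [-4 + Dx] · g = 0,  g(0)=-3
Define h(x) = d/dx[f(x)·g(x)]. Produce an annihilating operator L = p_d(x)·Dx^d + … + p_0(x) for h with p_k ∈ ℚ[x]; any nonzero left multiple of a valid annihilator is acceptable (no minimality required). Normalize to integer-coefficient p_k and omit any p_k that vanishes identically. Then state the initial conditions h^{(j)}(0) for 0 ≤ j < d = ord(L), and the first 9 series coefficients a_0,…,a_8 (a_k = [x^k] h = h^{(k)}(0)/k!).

L = 20 - 8·Dx + Dx^2  (order 2).
h: a_k = -24, -72, -48, 112, 304, 1872/5, 4448/15, 16864/105, 5744/105, …
ICs: h(0) = -24, h′(0) = -72.

f: a_k = 2, 0, -4, 0, 4/3, 0, -8/45, 0, 4/315, …
g: a_k = -3, -12, -24, -32, -32, -128/5, -256/15, -1024/105, -512/105, …
h₀=f·g: eliminate ⇒ L₀, order ≤ 2·1.
Differentiate: ansatz ord ≤ ord L₀ ⇒ L.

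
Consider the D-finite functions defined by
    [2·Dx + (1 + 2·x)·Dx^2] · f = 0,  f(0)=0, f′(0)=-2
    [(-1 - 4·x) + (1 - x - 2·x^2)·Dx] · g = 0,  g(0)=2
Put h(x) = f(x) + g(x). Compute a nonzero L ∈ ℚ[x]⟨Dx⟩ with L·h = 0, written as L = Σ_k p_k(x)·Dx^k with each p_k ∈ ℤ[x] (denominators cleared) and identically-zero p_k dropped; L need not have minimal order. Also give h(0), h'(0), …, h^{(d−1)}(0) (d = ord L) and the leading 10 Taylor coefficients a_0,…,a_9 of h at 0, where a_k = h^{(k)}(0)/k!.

f: a_k = 0, -2, 2, -8/3, 4, -32/5, 32/3, -128/7, 32, -512/9, …
g: a_k = 2, 2, 6, 10, 22, 42, 86, 170, 342, 682, …
f+g: L₀ = lclm(L_f,L_g), ord ≤ 2+1.
L = (-54 - 228·x - 432·x^2 - 288·x^3 - 192·x^4)·Dx + (-11 - 124·x - 464·x^2 - 704·x^3 - 592·x^4 - 320·x^5)·Dx^2 + (4 + 19·x + 17·x^2 - 42·x^3 - 116·x^4 - 136·x^5 - 64·x^6)·Dx^3  (order 3).
h: a_k = 2, 0, 8, 22/3, 26, 178/5, 290/3, 1062/7, 374, 5626/9, …
ICs: h(0) = 2, h′(0) = 0, h′′(0) = 16.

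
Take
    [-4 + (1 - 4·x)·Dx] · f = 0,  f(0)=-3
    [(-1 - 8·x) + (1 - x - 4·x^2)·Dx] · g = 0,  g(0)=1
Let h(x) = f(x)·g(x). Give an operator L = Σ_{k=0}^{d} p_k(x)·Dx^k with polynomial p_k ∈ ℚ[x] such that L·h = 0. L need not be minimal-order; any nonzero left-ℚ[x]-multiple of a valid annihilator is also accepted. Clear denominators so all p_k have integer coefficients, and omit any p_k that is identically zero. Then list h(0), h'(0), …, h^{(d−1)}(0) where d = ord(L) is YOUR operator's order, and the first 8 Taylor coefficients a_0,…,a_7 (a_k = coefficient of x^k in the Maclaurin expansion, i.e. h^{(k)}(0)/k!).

L = (-5 + 48·x^2) + (1 - 5·x + 16·x^3)·Dx  (order 1).
h: a_k = -3, -15, -75, -327, -1395, -5775, -23643, -95895, …
ICs: h(0) = -3.

f: a_k = -3, -12, -48, -192, -768, -3072, -12288, -49152, …
g: a_k = 1, 1, 5, 9, 29, 65, 181, 441, …
Sym-product of L_f,L_g gives L₀ (≤ ord 1).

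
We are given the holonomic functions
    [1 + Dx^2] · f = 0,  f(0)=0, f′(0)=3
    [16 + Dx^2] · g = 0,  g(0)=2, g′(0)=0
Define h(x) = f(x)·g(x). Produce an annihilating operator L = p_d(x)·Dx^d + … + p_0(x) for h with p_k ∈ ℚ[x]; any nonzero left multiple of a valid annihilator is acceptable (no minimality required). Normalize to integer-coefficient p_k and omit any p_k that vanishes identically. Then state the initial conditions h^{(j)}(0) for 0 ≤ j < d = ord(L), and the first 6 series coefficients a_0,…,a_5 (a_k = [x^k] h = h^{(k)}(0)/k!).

L = 225 + 34·Dx^2 + Dx^4  (order 4).
h: a_k = 0, 6, 0, -49, 0, 1441/20, …
ICs: h(0) = 0, h′(0) = 6, h′′(0) = 0, h′′′(0) = -294.

f: a_k = 0, 3, 0, -1/2, 0, 1/40, …
g: a_k = 2, 0, -16, 0, 64/3, 0, …
Product ⇒ symmetric product L₀, ord ≤ 4.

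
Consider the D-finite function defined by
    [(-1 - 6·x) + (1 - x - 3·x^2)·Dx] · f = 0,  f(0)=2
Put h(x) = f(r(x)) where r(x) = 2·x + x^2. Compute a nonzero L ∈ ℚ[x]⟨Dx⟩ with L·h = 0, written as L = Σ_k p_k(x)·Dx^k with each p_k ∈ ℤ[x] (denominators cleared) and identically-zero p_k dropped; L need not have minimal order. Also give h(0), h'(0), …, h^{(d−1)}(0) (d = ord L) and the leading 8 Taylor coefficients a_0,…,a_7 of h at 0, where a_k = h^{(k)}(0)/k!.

L = (2 + 26·x + 36·x^2 + 12·x^3) + (-1 + 2·x + 13·x^2 + 12·x^3 + 3·x^4)·Dx  (order 1).
h: a_k = 2, 4, 34, 144, 784, 3860, 19742, 99504, …
ICs: h(0) = 2.

f: a_k = 2, 2, 8, 14, 38, 80, 194, 434, …
h₀=f(r): pull back L_f along r ⇒ L₀.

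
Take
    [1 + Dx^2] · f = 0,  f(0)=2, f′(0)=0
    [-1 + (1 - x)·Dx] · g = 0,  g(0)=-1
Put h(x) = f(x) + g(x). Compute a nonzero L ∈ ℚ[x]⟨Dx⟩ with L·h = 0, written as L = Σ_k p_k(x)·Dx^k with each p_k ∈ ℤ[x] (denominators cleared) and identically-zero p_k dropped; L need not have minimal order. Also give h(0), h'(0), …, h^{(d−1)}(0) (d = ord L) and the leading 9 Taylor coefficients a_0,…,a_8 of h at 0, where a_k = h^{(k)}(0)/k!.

L = (-7 + 2·x - x^2) + (3 - 5·x + 3·x^2 - x^3)·Dx + (-7 + 2·x - x^2)·Dx^2 + (3 - 5·x + 3·x^2 - x^3)·Dx^3  (order 3).
h: a_k = 1, -1, -2, -1, -11/12, -1, -361/360, -1, -20159/20160, …
ICs: h(0) = 1, h′(0) = -1, h′′(0) = -4.

f: a_k = 2, 0, -1, 0, 1/12, 0, -1/360, 0, 1/20160, …
g: a_k = -1, -1, -1, -1, -1, -1, -1, -1, -1, …
L₀ := lclm(L_f,L_g); ord L₀ ≤ 2+1.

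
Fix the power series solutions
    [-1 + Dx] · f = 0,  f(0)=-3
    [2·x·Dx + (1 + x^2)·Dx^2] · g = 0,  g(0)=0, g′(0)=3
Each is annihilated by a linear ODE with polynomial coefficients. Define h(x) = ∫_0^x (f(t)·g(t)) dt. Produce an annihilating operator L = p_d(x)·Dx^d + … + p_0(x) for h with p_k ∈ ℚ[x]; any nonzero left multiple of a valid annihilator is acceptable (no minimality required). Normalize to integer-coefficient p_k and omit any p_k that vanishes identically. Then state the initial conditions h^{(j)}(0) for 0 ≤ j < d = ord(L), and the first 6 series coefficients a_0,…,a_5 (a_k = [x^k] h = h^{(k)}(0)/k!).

f: a_k = -3, -3, -3/2, -1/2, -1/8, -1/40, …
g: a_k = 0, 3, 0, -1, 0, 3/5, …
Product ⇒ symmetric product L₀, ord ≤ 2.
∫: right-multiply L₀ by Dx.
L = (1 - 2·x + x^2)·Dx + (-2 + 2·x - 2·x^2)·Dx^2 + (1 + x^2)·Dx^3  (order 3).
h: a_k = 0, 0, -9/2, -3, -3/8, 3/10, …
ICs: h(0) = 0, h′(0) = 0, h′′(0) = -9.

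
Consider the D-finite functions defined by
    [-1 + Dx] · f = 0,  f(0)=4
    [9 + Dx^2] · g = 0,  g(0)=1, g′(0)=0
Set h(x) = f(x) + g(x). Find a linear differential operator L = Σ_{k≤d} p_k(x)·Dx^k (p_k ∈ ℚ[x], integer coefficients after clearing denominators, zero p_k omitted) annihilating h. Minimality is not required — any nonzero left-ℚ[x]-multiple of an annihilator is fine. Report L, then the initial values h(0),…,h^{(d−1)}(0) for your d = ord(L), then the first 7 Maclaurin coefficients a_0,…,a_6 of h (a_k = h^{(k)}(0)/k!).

L = -9 + 9·Dx - Dx^2 + Dx^3  (order 3).
h: a_k = 5, 4, -5/2, 2/3, 85/24, 1/30, -145/144, …
ICs: h(0) = 5, h′(0) = 4, h′′(0) = -5.

f: a_k = 4, 4, 2, 2/3, 1/6, 1/30, 1/180, …
g: a_k = 1, 0, -9/2, 0, 27/8, 0, -81/80, …
Sum ⇒ L₀ = lclm(L_f,L_g) in ℚ(x)⟨Dx⟩.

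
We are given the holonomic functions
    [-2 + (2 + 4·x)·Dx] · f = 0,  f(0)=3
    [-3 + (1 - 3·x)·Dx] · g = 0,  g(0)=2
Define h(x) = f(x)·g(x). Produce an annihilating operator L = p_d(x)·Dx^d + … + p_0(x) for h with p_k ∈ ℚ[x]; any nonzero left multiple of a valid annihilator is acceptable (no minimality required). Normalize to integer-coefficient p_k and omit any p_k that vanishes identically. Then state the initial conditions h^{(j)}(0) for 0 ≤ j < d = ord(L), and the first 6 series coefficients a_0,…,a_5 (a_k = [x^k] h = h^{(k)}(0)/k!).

f: a_k = 3, 3, -3/2, 3/2, -15/8, 21/8, …
g: a_k = 2, 6, 18, 54, 162, 486, …
Product ⇒ symmetric product L₀, ord ≤ 1.
L = (4 + 3·x) + (-1 + x + 6·x^2)·Dx  (order 1).
h: a_k = 6, 24, 69, 210, 2505/4, 1884, …
ICs: h(0) = 6.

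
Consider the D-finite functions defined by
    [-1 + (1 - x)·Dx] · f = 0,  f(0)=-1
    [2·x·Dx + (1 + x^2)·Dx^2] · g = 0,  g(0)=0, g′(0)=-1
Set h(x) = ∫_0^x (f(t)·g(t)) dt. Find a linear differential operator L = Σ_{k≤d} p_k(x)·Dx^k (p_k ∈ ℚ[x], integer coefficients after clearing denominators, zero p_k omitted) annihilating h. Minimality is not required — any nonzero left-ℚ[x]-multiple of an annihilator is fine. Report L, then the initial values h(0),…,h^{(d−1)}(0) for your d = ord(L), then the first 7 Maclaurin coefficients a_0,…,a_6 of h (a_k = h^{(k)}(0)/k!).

L = 2·x·Dx + (2 - 2·x + 4·x^2)·Dx^2 + (-1 + x - x^2 + x^3)·Dx^3  (order 3).
h: a_k = 0, 0, 1/2, 1/3, 1/6, 2/15, 13/90, …
ICs: h(0) = 0, h′(0) = 0, h′′(0) = 1.

f: a_k = -1, -1, -1, -1, -1, -1, -1, …
g: a_k = 0, -1, 0, 1/3, 0, -1/5, 0, …
h₀=f·g: eliminate ⇒ L₀, order ≤ 1·2.
h=∫₀ˣh₀: take L = L₀·Dx.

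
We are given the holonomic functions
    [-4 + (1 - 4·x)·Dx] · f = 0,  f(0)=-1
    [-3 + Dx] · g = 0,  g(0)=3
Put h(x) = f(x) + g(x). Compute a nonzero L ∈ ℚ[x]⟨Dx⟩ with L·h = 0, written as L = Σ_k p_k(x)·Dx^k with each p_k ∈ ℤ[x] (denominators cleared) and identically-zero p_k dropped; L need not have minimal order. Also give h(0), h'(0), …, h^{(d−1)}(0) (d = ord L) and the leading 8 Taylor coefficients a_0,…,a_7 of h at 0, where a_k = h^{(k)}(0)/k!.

L = (-60 - 144·x) + (23 + 72·x - 144·x^2)·Dx + (-1 - 8·x + 48·x^2)·Dx^2  (order 2).
h: a_k = 2, 5, -5/2, -101/2, -1967/8, -40717/40, -327437/80, -9174311/560, …
ICs: h(0) = 2, h′(0) = 5.

f: a_k = -1, -4, -16, -64, -256, -1024, -4096, -16384, …
g: a_k = 3, 9, 27/2, 27/2, 81/8, 243/40, 243/80, 729/560, …
Sum ⇒ L₀ = lclm(L_f,L_g) in ℚ(x)⟨Dx⟩.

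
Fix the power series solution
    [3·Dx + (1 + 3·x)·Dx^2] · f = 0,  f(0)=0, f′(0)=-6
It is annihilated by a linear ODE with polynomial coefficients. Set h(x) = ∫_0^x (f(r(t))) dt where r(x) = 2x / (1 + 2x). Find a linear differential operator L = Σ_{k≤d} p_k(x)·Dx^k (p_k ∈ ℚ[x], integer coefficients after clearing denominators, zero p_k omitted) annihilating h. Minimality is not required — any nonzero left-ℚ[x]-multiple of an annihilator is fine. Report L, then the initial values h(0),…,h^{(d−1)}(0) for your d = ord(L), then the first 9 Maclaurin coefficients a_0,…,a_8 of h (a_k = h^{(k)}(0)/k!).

f: a_k = 0, -6, 9, -18, 81/2, -486/5, 243, -4374/7, 6561/4, …
h₀=f(r): pull back L_f along r ⇒ L₀.
∫: right-multiply L₀ by Dx.
L = (10 + 32·x)·Dx^2 + (1 + 10·x + 16·x^2)·Dx^3  (order 3).
h: a_k = 0, 0, -6, 20, -84, 408, -10912/5, 12480, -524256/7, …
ICs: h(0) = 0, h′(0) = 0, h′′(0) = -12.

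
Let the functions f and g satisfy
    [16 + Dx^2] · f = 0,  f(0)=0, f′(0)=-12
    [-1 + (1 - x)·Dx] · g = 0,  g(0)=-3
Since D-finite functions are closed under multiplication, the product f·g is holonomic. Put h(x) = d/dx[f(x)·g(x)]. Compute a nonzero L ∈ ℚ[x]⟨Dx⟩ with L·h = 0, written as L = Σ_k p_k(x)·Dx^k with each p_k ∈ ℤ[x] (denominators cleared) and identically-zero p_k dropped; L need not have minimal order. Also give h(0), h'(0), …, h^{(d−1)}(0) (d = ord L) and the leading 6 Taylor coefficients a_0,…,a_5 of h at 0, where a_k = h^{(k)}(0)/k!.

f: a_k = 0, -12, 0, 32, 0, -128/5, …
g: a_k = -3, -3, -3, -3, -3, -3, …
Product ⇒ symmetric product L₀, ord ≤ 2.
Derive L from L₀ (diff closure).
L = (14 - 32·x + 16·x^2) + (-2 + 2·x)·Dx + (1 - 2·x + x^2)·Dx^2  (order 2).
h: a_k = 36, 72, -180, -240, 84, 504/5, …
ICs: h(0) = 36, h′(0) = 72.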